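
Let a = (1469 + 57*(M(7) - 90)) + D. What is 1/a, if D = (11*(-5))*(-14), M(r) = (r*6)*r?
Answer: 1/13867 ≈ 7.2114e-5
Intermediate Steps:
M(r) = 6*r² (M(r) = (6*r)*r = 6*r²)
D = 770 (D = -55*(-14) = 770)
a = 13867 (a = (1469 + 57*(6*7² - 90)) + 770 = (1469 + 57*(6*49 - 90)) + 770 = (1469 + 57*(294 - 90)) + 770 = (1469 + 57*204) + 770 = (1469 + 11628) + 770 = 13097 + 770 = 13867)
1/a = 1/13867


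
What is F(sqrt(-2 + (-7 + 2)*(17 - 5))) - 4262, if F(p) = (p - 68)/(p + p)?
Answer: -8523/2 + 17*I*sqrt(62)/31 ≈ -4261.5 + 4.318*I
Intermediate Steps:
F(p) = (-68 + p)/(2*p) (F(p) = (-68 + p)/((2*p)) = (-68 + p)*(1/(2*p)) = (-68 + p)/(2*p))
F(sqrt(-2 + (-7 + 2)*(17 - 5))) - 4262 = (-68 + sqrt(-2 + (-7 + 2)*(17 - 5)))/(2*(sqrt(-2 + (-7 + 2)*(17 - 5)))) - 4262 = (-68 + sqrt(-2 - 5*12))/(2*(sqrt(-2 - 5*12))) - 4262 = (-68 + sqrt(-2 - 60))/(2*(sqrt(-2 - 60))) - 4262 = (-68 + sqrt(-62))/(2*(sqrt(-62))) - 4262 = (-68 + I*sqrt(62))/(2*((I*sqrt(62)))) - 4262 = (-I*sqrt(62)/62)*(-68 + I*sqrt(62))/2 - 4262 = -I*sqrt(62)*(-68 + I*sqrt(62))/124 - 4262 = -4262 - I*sqrt(62)*(-68 + I*sqrt(62))/124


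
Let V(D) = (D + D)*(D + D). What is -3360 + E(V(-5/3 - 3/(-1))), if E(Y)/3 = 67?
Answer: -3159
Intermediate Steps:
V(D) = 4*D² (V(D) = (2*D)*(2*D) = 4*D²)
E(Y) = 201 (E(Y) = 3*67 = 201)
-3360 + E(V(-5/3 - 3/(-1))) = -3360 + 201 = -3159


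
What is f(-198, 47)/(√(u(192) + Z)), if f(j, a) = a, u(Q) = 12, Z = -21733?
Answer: -47*I*√21721/21721 ≈ -0.3189*I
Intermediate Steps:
f(-198, 47)/(√(u(192) + Z)) = 47/(√(12 - 21733)) = 47/(√(-21721)) = 47/((I*√21721)) = 47*(-I*√21721/21721) = -47*I*√21721/21721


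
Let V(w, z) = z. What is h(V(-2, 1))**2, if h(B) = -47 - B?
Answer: 2304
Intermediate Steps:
h(V(-2, 1))**2 = (-47 - 1*1)**2 = (-47 - 1)**2 = (-48)**2 = 2304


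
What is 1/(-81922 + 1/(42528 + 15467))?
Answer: -57995/4751066389 ≈ -1.2207e-5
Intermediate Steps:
1/(-81922 + 1/(42528 + 15467)) = 1/(-81922 + 1/57995) = 1/(-4751066389/57995) = -57995/4751066389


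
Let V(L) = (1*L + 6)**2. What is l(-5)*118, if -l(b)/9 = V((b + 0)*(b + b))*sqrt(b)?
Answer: -3330432*I*sqrt(5) ≈ -7.4471e+6*I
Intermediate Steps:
V(L) = (6 + L)**2 (V(L) = (L + 6)**2 = (6 + L)**2)
l(b) = -9*sqrt(b)*(6 + 2*b**2)**2 (l(b) = -9*(6 + (b + 0)*(b + b))**2*sqrt(b) = -9*(6 + b*(2*b))**2*sqrt(b) = -9*(6 + 2*b**2)**2*sqrt(b) = -9*sqrt(b)*(6 + 2*b**2)**2)
l(-5)*118 = -36*sqrt(-5)*(3 + (-5)**2)**2*118 = -36*I*sqrt(5)*(3 + 25)**2*118 = -36*I*sqrt(5)*28**2*118 = -36*I*sqrt(5)*784*118 = -28224*I*sqrt(5)*118 = -3330432*I*sqrt(5)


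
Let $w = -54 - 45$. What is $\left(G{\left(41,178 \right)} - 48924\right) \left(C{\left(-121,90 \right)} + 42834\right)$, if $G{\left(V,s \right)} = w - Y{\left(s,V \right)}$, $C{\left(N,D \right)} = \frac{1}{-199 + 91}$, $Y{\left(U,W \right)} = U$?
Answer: $- \frac{227607319271}{108} \approx -2.1075 \cdot 10^{9}$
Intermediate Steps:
$w = -99$
$C{\left(N,D \right)} = - \frac{1}{108}$ ($C{\left(N,D \right)} = \frac{1}{-108} = - \frac{1}{108}$)
$G{\left(V,s \right)} = -99 - s$
$\left(G{\left(41,178 \right)} - 48924\right) \left(C{\left(-121,90 \right)} + 42834\right) = \left(\left(-99 - 178\right) - 48924\right) \left(- \frac{1}{108} + 42834\right) = \left(\left(-99 - 178\right) - 48924\right) \frac{4626071}{108} = \left(-277 - 48924\right) \frac{4626071}{108} = \left(-49201\right) \frac{4626071}{108} = - \frac{227607319271}{108}$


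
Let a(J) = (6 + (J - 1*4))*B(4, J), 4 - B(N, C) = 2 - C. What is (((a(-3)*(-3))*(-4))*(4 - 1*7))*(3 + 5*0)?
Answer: -108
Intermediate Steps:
B(N, C) = 2 + C (B(N, C) = 4 - (2 - C) = 4 + (-2 + C) = 2 + C)
a(J) = (2 + J)² (a(J) = (6 + (J - 1*4))*(2 + J) = (6 + (J - 4))*(2 + J) = (6 + (-4 + J))*(2 + J) = (2 + J)*(2 + J) = (2 + J)²)
(((a(-3)*(-3))*(-4))*(4 - 1*7))*(3 + 5*0) = ((((2 - 3)²*(-3))*(-4))*(4 - 1*7))*(3 + 5*0) = ((((-1)²*(-3))*(-4))*(4 - 7))*(3 + 0) = (((1*(-3))*(-4))*(-3))*3 = (-3*(-4)*(-3))*3 = (12*(-3))*3 = -36*3 = -108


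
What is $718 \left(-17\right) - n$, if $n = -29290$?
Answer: $17084$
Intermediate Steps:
$718 \left(-17\right) - n = 718 \left(-17\right) - -29290 = -12206 + 29290 = 17084$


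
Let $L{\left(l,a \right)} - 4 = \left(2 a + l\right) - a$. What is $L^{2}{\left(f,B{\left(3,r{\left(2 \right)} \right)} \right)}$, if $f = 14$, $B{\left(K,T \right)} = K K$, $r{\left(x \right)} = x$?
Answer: $729$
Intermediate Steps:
$B{\left(K,T \right)} = K^{2}$
$L{\left(l,a \right)} = 4 + a + l$ ($L{\left(l,a \right)} = 4 + \left(\left(2 a + l\right) - a\right) = 4 + \left(\left(l + 2 a\right) - a\right) = 4 + \left(a + l\right) = 4 + a + l$)
$L^{2}{\left(f,B{\left(3,r{\left(2 \right)} \right)} \right)} = \left(4 + 3^{2} + 14\right)^{2} = \left(4 + 9 + 14\right)^{2} = 27^{2} = 729$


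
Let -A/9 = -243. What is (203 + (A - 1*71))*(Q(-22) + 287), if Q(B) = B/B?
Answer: 667872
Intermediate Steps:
A = 2187 (A = -9*(-243) = 2187)
Q(B) = 1
(203 + (A - 1*71))*(Q(-22) + 287) = (203 + (2187 - 1*71))*(1 + 287) = (203 + (2187 - 71))*288 = (203 + 2116)*288 = 2319*288 = 667872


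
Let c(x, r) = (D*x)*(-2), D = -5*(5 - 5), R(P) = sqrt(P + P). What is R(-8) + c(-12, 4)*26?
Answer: 4*I ≈ 4.0*I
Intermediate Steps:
R(P) = sqrt(2)*sqrt(P) (R(P) = sqrt(2*P) = sqrt(2)*sqrt(P))
D = 0 (D = -5*0 = 0)
c(x, r) = 0 (c(x, r) = (0*x)*(-2) = 0*(-2) = 0)
R(-8) + c(-12, 4)*26 = sqrt(2)*sqrt(-8) + 0*26 = sqrt(2)*(2*I*sqrt(2)) + 0 = 4*I + 0 = 4*I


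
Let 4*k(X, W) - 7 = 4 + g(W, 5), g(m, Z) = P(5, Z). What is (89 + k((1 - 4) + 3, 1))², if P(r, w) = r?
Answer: 8649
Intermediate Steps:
g(m, Z) = 5
k(X, W) = 4 (k(X, W) = 7/4 + (4 + 5)/4 = 7/4 + (¼)*9 = 7/4 + 9/4 = 4)
(89 + k((1 - 4) + 3, 1))² = (89 + 4)² = 93² = 8649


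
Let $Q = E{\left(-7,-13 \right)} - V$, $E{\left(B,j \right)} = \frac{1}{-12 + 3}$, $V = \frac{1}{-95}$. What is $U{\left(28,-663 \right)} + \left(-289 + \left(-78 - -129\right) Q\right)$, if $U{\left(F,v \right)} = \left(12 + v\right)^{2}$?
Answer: $\frac{120699458}{285} \approx 4.2351 \cdot 10^{5}$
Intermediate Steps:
$V = - \frac{1}{95} \approx -0.010526$
$E{\left(B,j \right)} = - \frac{1}{9}$ ($E{\left(B,j \right)} = \frac{1}{-9} = - \frac{1}{9}$)
$Q = - \frac{86}{855}$ ($Q = - \frac{1}{9} - - \frac{1}{95} = - \frac{1}{9} + \frac{1}{95} = - \frac{86}{855} \approx -0.10058$)
$U{\left(28,-663 \right)} + \left(-289 + \left(-78 - -129\right) Q\right) = \left(12 - 663\right)^{2} - \left(289 - \left(-78 - -129\right) \left(- \frac{86}{855}\right)\right) = \left(-651\right)^{2} - \left(289 - \left(-78 + 129\right) \left(- \frac{86}{855}\right)\right) = 423801 + \left(-289 + 51 \left(- \frac{86}{855}\right)\right) = 423801 - \frac{83827}{285} = \frac{120699458}{285}$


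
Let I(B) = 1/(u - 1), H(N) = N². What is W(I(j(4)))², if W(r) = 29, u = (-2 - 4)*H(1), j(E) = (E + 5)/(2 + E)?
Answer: 841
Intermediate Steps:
j(E) = (5 + E)/(2 + E)
u = -6 (u = (-2 - 4)*1² = -6*1 = -6)
I(B) = -⅐ (I(B) = 1/(-6 - 1) = 1/(-7) = -⅐)
W(I(j(4)))² = 29² = 841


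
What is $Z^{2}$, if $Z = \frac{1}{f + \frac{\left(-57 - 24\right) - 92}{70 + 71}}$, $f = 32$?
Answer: $\frac{19881}{18826921} \approx 0.001056$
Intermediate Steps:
$Z = \frac{141}{4339}$ ($Z = \frac{1}{32 + \frac{\left(-57 - 24\right) - 92}{70 + 71}} = \frac{1}{32 + \frac{-81 - 92}{141}} = \frac{1}{32 - \frac{173}{141}} = \frac{1}{\frac{4339}{141}} = \frac{141}{4339} \approx 0.032496$)
$Z^{2} = \left(\frac{141}{4339}\right)^{2} = \frac{19881}{18826921}$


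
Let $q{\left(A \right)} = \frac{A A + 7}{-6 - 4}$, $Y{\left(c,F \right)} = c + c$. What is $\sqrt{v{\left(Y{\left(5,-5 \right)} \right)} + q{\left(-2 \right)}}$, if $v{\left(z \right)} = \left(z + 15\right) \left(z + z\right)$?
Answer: $\frac{\sqrt{49890}}{10} \approx 22.336$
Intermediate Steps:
$Y{\left(c,F \right)} = 2 c$
$q{\left(A \right)} = - \frac{7}{10} - \frac{A^{2}}{10}$ ($q{\left(A \right)} = \frac{A^{2} + 7}{-10} = \left(7 + A^{2}\right) \left(- \frac{1}{10}\right) = - \frac{7}{10} - \frac{A^{2}}{10}$)
$v{\left(z \right)} = 2 z \left(15 + z\right)$ ($v{\left(z \right)} = \left(15 + z\right) 2 z = 2 z \left(15 + z\right)$)
$\sqrt{v{\left(Y{\left(5,-5 \right)} \right)} + q{\left(-2 \right)}} = \sqrt{2 \cdot 2 \cdot 5 \left(15 + 2 \cdot 5\right) - \left(\frac{7}{10} + \frac{\left(-2\right)^{2}}{10}\right)} = \sqrt{2 \cdot 10 \left(15 + 10\right) - \frac{11}{10}} = \sqrt{2 \cdot 10 \cdot 25 - \frac{11}{10}} = \sqrt{500 - \frac{11}{10}} = \sqrt{\frac{4989}{10}} = \frac{\sqrt{49890}}{10}$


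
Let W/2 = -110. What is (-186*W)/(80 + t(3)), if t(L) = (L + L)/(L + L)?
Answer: 13640/27 ≈ 505.19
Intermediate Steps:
W = -220 (W = 2*(-110) = -220)
t(L) = 1 (t(L) = (2*L)/((2*L)) = (2*L)*(1/(2*L)) = 1)
(-186*W)/(80 + t(3)) = (-186*(-220))/(80 + 1) = 40920/81 = 40920*(1/81) = 13640/27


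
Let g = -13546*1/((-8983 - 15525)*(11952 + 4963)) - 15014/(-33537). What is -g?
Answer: -3112275165841/6951428962170 ≈ -0.44772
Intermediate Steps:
g = 3112275165841/6951428962170 (g = -13546/((-24508*16915)) - 15014*(-1/33537) = -13546/(-414552820) + 15014/33537 = -13546*(-1/414552820) + 15014/33537 = 6773/207276410 + 15014/33537 = 3112275165841/6951428962170 ≈ 0.44772)
-g = -1*3112275165841/6951428962170 = -3112275165841/6951428962170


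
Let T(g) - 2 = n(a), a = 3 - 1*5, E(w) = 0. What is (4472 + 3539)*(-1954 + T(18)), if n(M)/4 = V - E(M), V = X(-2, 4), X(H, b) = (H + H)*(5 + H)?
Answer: -16022000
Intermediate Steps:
X(H, b) = 2*H*(5 + H) (X(H, b) = (2*H)*(5 + H) = 2*H*(5 + H))
V = -12 (V = 2*(-2)*(5 - 2) = 2*(-2)*3 = -12)
a = -2 (a = 3 - 5 = -2)
n(M) = -48 (n(M) = 4*(-12 - 1*0) = 4*(-12 + 0) = 4*(-12) = -48)
T(g) = -46 (T(g) = 2 - 48 = -46)
(4472 + 3539)*(-1954 + T(18)) = (4472 + 3539)*(-1954 - 46) = 8011*(-2000) = -16022000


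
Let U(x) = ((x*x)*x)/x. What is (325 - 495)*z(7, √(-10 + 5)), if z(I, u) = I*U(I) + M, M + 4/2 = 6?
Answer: -58990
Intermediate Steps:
M = 4 (M = -2 + 6 = 4)
U(x) = x² (U(x) = (x²*x)/x = x³/x = x²)
z(I, u) = 4 + I³ (z(I, u) = I*I² + 4 = I³ + 4 = 4 + I³)
(325 - 495)*z(7, √(-10 + 5)) = (325 - 495)*(4 + 7³) = -170*(4 + 343) = -170*347 = -58990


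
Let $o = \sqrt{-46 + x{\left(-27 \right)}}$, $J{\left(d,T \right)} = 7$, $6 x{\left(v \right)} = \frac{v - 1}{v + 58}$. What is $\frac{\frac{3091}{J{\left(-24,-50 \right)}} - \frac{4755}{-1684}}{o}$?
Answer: $- \frac{5238529 i \sqrt{99789}}{25297048} \approx - 65.416 i$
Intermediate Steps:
$x{\left(v \right)} = \frac{-1 + v}{6 \left(58 + v\right)}$ ($x{\left(v \right)} = \frac{\left(v - 1\right) \frac{1}{v + 58}}{6} = \frac{\left(-1 + v\right) \frac{1}{58 + v}}{6} = \frac{\frac{1}{58 + v} \left(-1 + v\right)}{6} = \frac{-1 + v}{6 \left(58 + v\right)}$)
$o = \frac{2 i \sqrt{99789}}{93}$ ($o = \sqrt{-46 + \frac{-1 - 27}{6 \left(58 - 27\right)}} = \sqrt{-46 + \frac{1}{6} \cdot \frac{1}{31} \left(-28\right)} = \sqrt{-46 - \frac{14}{93}} = \sqrt{- \frac{4292}{93}} = \frac{2 i \sqrt{99789}}{93} \approx 6.7934 i$)
$\frac{\frac{3091}{J{\left(-24,-50 \right)}} - \frac{4755}{-1684}}{o} = \frac{\frac{3091}{7} - \frac{4755}{-1684}}{\frac{2}{93} i \sqrt{99789}} = \left(3091 \cdot \frac{1}{7} - - \frac{4755}{1684}\right) \left(- \frac{i \sqrt{99789}}{2146}\right) = \left(\frac{3091}{7} + \frac{4755}{1684}\right) \left(- \frac{i \sqrt{99789}}{2146}\right) = \frac{5238529 \left(- \frac{i \sqrt{99789}}{2146}\right)}{11788} = - \frac{5238529 i \sqrt{99789}}{25297048}$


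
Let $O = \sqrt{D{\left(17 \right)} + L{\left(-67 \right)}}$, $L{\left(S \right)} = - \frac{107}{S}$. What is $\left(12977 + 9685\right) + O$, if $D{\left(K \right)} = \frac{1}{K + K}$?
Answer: $22662 + \frac{\sqrt{8439990}}{2278} \approx 22663.0$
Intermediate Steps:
$D{\left(K \right)} = \frac{1}{2 K}$
$O = \frac{\sqrt{8439990}}{2278}$ ($O = \sqrt{\frac{1}{2 \cdot 17} - \frac{107}{-67}} = \sqrt{\frac{1}{2} \cdot \frac{1}{17} - - \frac{107}{67}} = \sqrt{\frac{1}{34} + \frac{107}{67}} = \sqrt{\frac{3705}{2278}} = \frac{\sqrt{8439990}}{2278} \approx 1.2753$)
$\left(12977 + 9685\right) + O = \left(12977 + 9685\right) + \frac{\sqrt{8439990}}{2278} = 22662 + \frac{\sqrt{8439990}}{2278}$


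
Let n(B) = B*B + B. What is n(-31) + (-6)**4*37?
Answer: 48882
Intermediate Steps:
n(B) = B + B**2 (n(B) = B**2 + B = B + B**2)
n(-31) + (-6)**4*37 = -31*(1 - 31) + (-6)**4*37 = -31*(-30) + 1296*37 = 930 + 47952 = 48882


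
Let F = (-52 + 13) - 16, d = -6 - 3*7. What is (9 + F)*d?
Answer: 1242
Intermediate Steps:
d = -27 (d = -6 - 21 = -27)
F = -55 (F = -39 - 16 = -55)
(9 + F)*d = (9 - 55)*(-27) = -46*(-27) = 1242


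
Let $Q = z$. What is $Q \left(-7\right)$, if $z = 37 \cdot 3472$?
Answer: $-899248$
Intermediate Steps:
$z = 128464$
$Q = 128464$
$Q \left(-7\right) = 128464 \left(-7\right) = -899248$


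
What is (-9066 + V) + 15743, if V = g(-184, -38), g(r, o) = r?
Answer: 6493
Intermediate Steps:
V = -184
(-9066 + V) + 15743 = (-9066 - 184) + 15743 = -9250 + 15743 = 6493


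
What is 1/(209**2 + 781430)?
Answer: 1/825111 ≈ 1.2120e-6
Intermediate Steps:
1/(209**2 + 781430) = 1/(43681 + 781430) = 1/825111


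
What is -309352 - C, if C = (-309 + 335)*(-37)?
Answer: -308390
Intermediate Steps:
C = -962 (C = 26*(-37) = -962)
-309352 - C = -309352 - 1*(-962) = -309352 + 962 = -308390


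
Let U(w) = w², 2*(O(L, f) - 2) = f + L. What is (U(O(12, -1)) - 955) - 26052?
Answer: -107803/4 ≈ -26951.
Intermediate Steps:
O(L, f) = 2 + L/2 + f/2 (O(L, f) = 2 + (f + L)/2 = 2 + (L + f)/2 = 2 + (L/2 + f/2) = 2 + L/2 + f/2)
(U(O(12, -1)) - 955) - 26052 = ((2 + (½)*12 + (½)*(-1))² - 955) - 26052 = ((2 + 6 - ½)² - 955) - 26052 = ((15/2)² - 955) - 26052 = (225/4 - 955) - 26052 = -3595/4 - 26052 = -107803/4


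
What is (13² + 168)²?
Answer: 113569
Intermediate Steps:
(13² + 168)² = (169 + 168)² = 337² = 113569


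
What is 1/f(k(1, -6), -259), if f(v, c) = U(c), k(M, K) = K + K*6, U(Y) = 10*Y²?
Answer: 1/670810 ≈ 1.4907e-6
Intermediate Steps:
k(M, K) = 7*K (k(M, K) = K + 6*K = 7*K)
f(v, c) = 10*c²
1/f(k(1, -6), -259) = 1/(10*(-259)²) = 1/(10*67081) = 1/670810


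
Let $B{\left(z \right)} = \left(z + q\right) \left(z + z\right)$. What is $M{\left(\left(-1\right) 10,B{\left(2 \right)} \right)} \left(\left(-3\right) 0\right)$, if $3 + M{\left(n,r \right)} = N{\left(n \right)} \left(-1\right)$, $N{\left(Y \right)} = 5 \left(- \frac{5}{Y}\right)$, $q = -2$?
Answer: $0$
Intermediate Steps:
$N{\left(Y \right)} = - \frac{25}{Y}$
$B{\left(z \right)} = 2 z \left(-2 + z\right)$ ($B{\left(z \right)} = \left(z - 2\right) \left(z + z\right) = \left(-2 + z\right) 2 z = 2 z \left(-2 + z\right)$)
$M{\left(n,r \right)} = -3 + \frac{25}{n}$ ($M{\left(n,r \right)} = -3 + - \frac{25}{n} \left(-1\right) = -3 + \frac{25}{n}$)
$M{\left(\left(-1\right) 10,B{\left(2 \right)} \right)} \left(\left(-3\right) 0\right) = \left(-3 + \frac{25}{\left(-1\right) 10}\right) \left(\left(-3\right) 0\right) = \left(-3 + \frac{25}{-10}\right) 0 = \left(-3 + 25 \left(- \frac{1}{10}\right)\right) 0 = \left(-3 - \frac{5}{2}\right) 0 = \left(- \frac{11}{2}\right) 0 = 0$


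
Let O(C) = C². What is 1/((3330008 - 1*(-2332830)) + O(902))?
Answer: 1/6476442 ≈ 1.5441e-7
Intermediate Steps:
1/((3330008 - 1*(-2332830)) + O(902)) = 1/((3330008 - 1*(-2332830)) + 902²) = 1/((3330008 + 2332830) + 813604) = 1/(5662838 + 813604) = 1/6476442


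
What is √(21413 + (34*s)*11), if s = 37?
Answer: √35251 ≈ 187.75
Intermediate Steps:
√(21413 + (34*s)*11) = √(21413 + (34*37)*11) = √(21413 + 1258*11) = √(21413 + 13838) = √35251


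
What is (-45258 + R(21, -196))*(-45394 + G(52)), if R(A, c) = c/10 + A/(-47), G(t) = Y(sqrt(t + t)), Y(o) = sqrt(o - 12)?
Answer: 483007639354/235 - 10640341*sqrt(-12 + 2*sqrt(26))/235 ≈ 2.0554e+9 - 60780.0*I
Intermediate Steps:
Y(o) = sqrt(-12 + o)
G(t) = sqrt(-12 + sqrt(2)*sqrt(t)) (G(t) = sqrt(-12 + sqrt(t + t)) = sqrt(-12 + sqrt(2*t)) = sqrt(-12 + sqrt(2)*sqrt(t)))
R(A, c) = -A/47 + c/10 (R(A, c) = c*(1/10) + A*(-1/47) = c/10 - A/47 = -A/47 + c/10)
(-45258 + R(21, -196))*(-45394 + G(52)) = (-45258 + (-1/47*21 + (1/10)*(-196)))*(-45394 + sqrt(-12 + sqrt(2)*sqrt(52))) = (-45258 + (-21/47 - 98/5))*(-45394 + sqrt(-12 + sqrt(2)*(2*sqrt(13)))) = (-45258 - 4711/235)*(-45394 + sqrt(-12 + 2*sqrt(26))) = -10640341*(-45394 + sqrt(-12 + 2*sqrt(26)))/235 = 483007639354/235 - 10640341*sqrt(-12 + 2*sqrt(26))/235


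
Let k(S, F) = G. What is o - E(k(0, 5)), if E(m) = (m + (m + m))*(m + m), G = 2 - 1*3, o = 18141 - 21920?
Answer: -3785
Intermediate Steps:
o = -3779
G = -1 (G = 2 - 3 = -1)
k(S, F) = -1
E(m) = 6*m**2 (E(m) = (m + 2*m)*(2*m) = (3*m)*(2*m) = 6*m**2)
o - E(k(0, 5)) = -3779 - 6*(-1)**2 = -3779 - 6 = -3785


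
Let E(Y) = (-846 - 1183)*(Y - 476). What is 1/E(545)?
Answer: -1/140001 ≈ -7.1428e-6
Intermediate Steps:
E(Y) = 965804 - 2029*Y (E(Y) = -2029*(-476 + Y) = 965804 - 2029*Y)
1/E(545) = 1/(965804 - 2029*545) = 1/(965804 - 1105805) = 1/(-140001) = -1/140001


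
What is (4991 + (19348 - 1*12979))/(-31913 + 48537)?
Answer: 710/1039 ≈ 0.68335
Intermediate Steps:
(4991 + (19348 - 1*12979))/(-31913 + 48537) = (4991 + (19348 - 12979))/16624 = (4991 + 6369)*(1/16624) = 11360*(1/16624) = 710/1039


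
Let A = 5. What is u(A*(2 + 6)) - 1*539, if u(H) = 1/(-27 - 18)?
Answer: -24256/45 ≈ -539.02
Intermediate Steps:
u(H) = -1/45 (u(H) = 1/(-45) = -1/45)
u(A*(2 + 6)) - 1*539 = -1/45 - 1*539 = -1/45 - 539 = -24256/45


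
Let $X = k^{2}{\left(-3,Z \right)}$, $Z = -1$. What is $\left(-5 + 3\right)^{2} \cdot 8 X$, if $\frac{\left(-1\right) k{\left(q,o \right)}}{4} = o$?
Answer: $512$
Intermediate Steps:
$k{\left(q,o \right)} = - 4 o$
$X = 16$ ($X = \left(\left(-4\right) \left(-1\right)\right)^{2} = 4^{2} = 16$)
$\left(-5 + 3\right)^{2} \cdot 8 X = \left(-5 + 3\right)^{2} \cdot 8 \cdot 16 = \left(-2\right)^{2} \cdot 8 \cdot 16 = 4 \cdot 8 \cdot 16 = 32 \cdot 16 = 512$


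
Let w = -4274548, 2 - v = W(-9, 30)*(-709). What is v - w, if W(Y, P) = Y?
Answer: 4268169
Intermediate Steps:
v = -6379 (v = 2 - (-9)*(-709) = 2 - 1*6381 = 2 - 6381 = -6379)
v - w = -6379 - 1*(-4274548) = -6379 + 4274548 = 4268169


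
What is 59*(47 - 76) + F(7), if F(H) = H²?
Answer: -1662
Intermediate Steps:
59*(47 - 76) + F(7) = 59*(47 - 76) + 7² = 59*(-29) + 49 = -1711 + 49 = -1662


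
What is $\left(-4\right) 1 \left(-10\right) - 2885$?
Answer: $-2845$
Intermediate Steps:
$\left(-4\right) 1 \left(-10\right) - 2885 = \left(-4\right) \left(-10\right) - 2885 = 40 - 2885 = -2845$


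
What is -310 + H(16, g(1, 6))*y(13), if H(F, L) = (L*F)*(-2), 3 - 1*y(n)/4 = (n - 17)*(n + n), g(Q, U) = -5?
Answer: 68170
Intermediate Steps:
y(n) = 12 - 8*n*(-17 + n) (y(n) = 12 - 4*(n - 17)*(n + n) = 12 - 4*(-17 + n)*2*n = 12 - 8*n*(-17 + n))
H(F, L) = -2*F*L (H(F, L) = (F*L)*(-2) = -2*F*L)
-310 + H(16, g(1, 6))*y(13) = -310 + (-2*16*(-5))*(12 - 8*13**2 + 136*13) = -310 + 160*(12 - 8*169 + 1768) = -310 + 160*(12 - 1352 + 1768) = -310 + 160*428 = -310 + 68480 = 68170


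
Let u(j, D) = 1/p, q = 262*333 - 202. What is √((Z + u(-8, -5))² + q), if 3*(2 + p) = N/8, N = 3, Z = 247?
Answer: √33252709/15 ≈ 384.43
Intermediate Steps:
q = 87044 (q = 87246 - 202 = 87044)
p = -15/8 (p = -2 + (3/8)/3 = -2 + (3*(⅛))/3 = -2 + (⅓)*(3/8) = -2 + ⅛ = -15/8 ≈ -1.8750)
u(j, D) = -8/15 (u(j, D) = 1/(-15/8) = -8/15)
√((Z + u(-8, -5))² + q) = √((247 - 8/15)² + 87044) = √((3697/15)² + 87044) = √(13667809/225 + 87044) = √(33252709/225) = √33252709/15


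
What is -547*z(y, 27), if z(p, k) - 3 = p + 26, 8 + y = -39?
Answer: 9846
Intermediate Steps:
y = -47 (y = -8 - 39 = -47)
z(p, k) = 29 + p (z(p, k) = 3 + (p + 26) = 3 + (26 + p) = 29 + p)
-547*z(y, 27) = -547*(29 - 47) = -547*(-18) = 9846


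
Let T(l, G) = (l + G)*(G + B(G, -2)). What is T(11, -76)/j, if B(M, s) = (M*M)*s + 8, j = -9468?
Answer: -188825/2367 ≈ -79.774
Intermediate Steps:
B(M, s) = 8 + s*M² (B(M, s) = M²*s + 8 = s*M² + 8 = 8 + s*M²)
T(l, G) = (G + l)*(8 + G - 2*G²) (T(l, G) = (l + G)*(G + (8 - 2*G²)) = (G + l)*(8 + G - 2*G²))
T(11, -76)/j = ((-76)² - 76*11 - 2*(-76)*(-4 + (-76)²) - 2*11*(-4 + (-76)²))/(-9468) = (5776 - 836 - 2*(-76)*(-4 + 5776) - 2*11*(-4 + 5776))*(-1/9468) = (5776 - 836 - 2*(-76)*5772 - 2*11*5772)*(-1/9468) = (5776 - 836 + 877344 - 126984)*(-1/9468) = 755300*(-1/9468) = -188825/2367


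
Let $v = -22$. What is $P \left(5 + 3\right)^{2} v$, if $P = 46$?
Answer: $-64768$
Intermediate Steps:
$P \left(5 + 3\right)^{2} v = 46 \left(5 + 3\right)^{2} \left(-22\right) = 46 \cdot 8^{2} \left(-22\right) = 46 \cdot 64 \left(-22\right) = 2944 \left(-22\right) = -64768$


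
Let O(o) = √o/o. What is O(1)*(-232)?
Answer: -232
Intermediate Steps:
O(o) = o^(-½)
O(1)*(-232) = -232/√1 = 1*(-232) = -232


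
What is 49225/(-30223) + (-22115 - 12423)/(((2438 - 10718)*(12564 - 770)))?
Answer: -2402995030013/1475703256680 ≈ -1.6284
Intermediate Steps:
49225/(-30223) + (-22115 - 12423)/(((2438 - 10718)*(12564 - 770))) = 49225*(-1/30223) - 34538/((-8280*11794)) = -49225/30223 - 34538/(-97654320) = -49225/30223 - 34538*(-1/97654320) = -49225/30223 + 17269/48827160 = -2402995030013/1475703256680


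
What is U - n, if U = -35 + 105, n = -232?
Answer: 302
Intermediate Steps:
U = 70
U - n = 70 - 1*(-232) = 70 + 232 = 302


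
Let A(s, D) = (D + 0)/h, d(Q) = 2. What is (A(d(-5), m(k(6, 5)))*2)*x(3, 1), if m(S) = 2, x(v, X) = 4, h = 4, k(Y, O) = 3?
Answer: 4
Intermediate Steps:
A(s, D) = D/4 (A(s, D) = (D + 0)/4 = D*(1/4) = D/4)
(A(d(-5), m(k(6, 5)))*2)*x(3, 1) = (((1/4)*2)*2)*4 = ((1/2)*2)*4 = 1*4 = 4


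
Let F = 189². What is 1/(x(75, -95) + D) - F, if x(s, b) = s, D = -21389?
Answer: -761357395/21314 ≈ -35721.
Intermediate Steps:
F = 35721
1/(x(75, -95) + D) - F = 1/(75 - 21389) - 1*35721 = 1/(-21314) - 35721 = -1/21314 - 35721 = -761357395/21314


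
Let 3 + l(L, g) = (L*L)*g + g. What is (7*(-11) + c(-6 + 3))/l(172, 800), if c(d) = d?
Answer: -80/23667997 ≈ -3.3801e-6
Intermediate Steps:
l(L, g) = -3 + g + g*L**2 (l(L, g) = -3 + ((L*L)*g + g) = -3 + (L**2*g + g) = -3 + (g*L**2 + g) = -3 + (g + g*L**2) = -3 + g + g*L**2)
(7*(-11) + c(-6 + 3))/l(172, 800) = (7*(-11) + (-6 + 3))/(-3 + 800 + 800*172**2) = (-77 - 3)/(-3 + 800 + 800*29584) = -80/(-3 + 800 + 23667200) = -80/23667997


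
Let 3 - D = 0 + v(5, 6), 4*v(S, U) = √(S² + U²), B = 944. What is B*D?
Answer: 2832 - 236*√61 ≈ 988.78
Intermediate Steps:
v(S, U) = √(S² + U²)/4
D = 3 - √61/4 (D = 3 - (0 + √(5² + 6²)/4) = 3 - (0 + √(25 + 36)/4) = 3 - (0 + √61/4) = 3 - √61/4 ≈ 1.0474)
B*D = 944*(3 - √61/4) = 2832 - 236*√61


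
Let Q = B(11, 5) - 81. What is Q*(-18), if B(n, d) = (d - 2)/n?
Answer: 15984/11 ≈ 1453.1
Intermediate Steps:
B(n, d) = (-2 + d)/n
Q = -888/11 (Q = (-2 + 5)/11 - 81 = (1/11)*3 - 81 = 3/11 - 81 = -888/11 ≈ -80.727)
Q*(-18) = -888/11*(-18) = 15984/11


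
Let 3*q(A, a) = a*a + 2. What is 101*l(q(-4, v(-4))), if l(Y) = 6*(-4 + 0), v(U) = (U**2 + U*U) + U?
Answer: -2424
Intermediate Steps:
v(U) = U + 2*U**2 (v(U) = (U**2 + U**2) + U = 2*U**2 + U = U + 2*U**2)
q(A, a) = 2/3 + a**2/3 (q(A, a) = (a*a + 2)/3 = (a**2 + 2)/3 = (2 + a**2)/3 = 2/3 + a**2/3)
l(Y) = -24 (l(Y) = 6*(-4) = -24)
101*l(q(-4, v(-4))) = 101*(-24) = -2424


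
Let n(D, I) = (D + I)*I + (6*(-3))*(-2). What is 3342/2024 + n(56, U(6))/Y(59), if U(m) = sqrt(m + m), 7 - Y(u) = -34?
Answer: 117087/41492 + 112*sqrt(3)/41 ≈ 7.5534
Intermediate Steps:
Y(u) = 41 (Y(u) = 7 - 1*(-34) = 7 + 34 = 41)
U(m) = sqrt(2)*sqrt(m) (U(m) = sqrt(2*m) = sqrt(2)*sqrt(m))
n(D, I) = 36 + I*(D + I) (n(D, I) = I*(D + I) - 18*(-2) = I*(D + I) + 36 = 36 + I*(D + I))
3342/2024 + n(56, U(6))/Y(59) = 3342/2024 + (36 + (sqrt(2)*sqrt(6))**2 + 56*(sqrt(2)*sqrt(6)))/41 = 3342*(1/2024) + (36 + (2*sqrt(3))**2 + 56*(2*sqrt(3)))*(1/41) = 1671/1012 + (36 + 12 + 112*sqrt(3))*(1/41) = 1671/1012 + (48 + 112*sqrt(3))*(1/41) = 1671/1012 + (48/41 + 112*sqrt(3)/41) = 117087/41492 + 112*sqrt(3)/41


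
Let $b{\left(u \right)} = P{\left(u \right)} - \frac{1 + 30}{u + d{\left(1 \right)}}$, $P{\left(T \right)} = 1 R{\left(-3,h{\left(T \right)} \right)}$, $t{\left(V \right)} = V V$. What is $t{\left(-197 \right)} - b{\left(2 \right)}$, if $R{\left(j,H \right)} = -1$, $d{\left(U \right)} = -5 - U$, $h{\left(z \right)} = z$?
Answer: $\frac{155209}{4} \approx 38802.0$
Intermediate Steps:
$t{\left(V \right)} = V^{2}$
$P{\left(T \right)} = -1$ ($P{\left(T \right)} = 1 \left(-1\right) = -1$)
$b{\left(u \right)} = -1 - \frac{31}{-6 + u}$ ($b{\left(u \right)} = -1 - \frac{1 + 30}{u - 6} = -1 - \frac{31}{u - 6} = -1 - \frac{31}{-6 + u}$)
$t{\left(-197 \right)} - b{\left(2 \right)} = \left(-197\right)^{2} - \frac{-25 - 2}{-6 + 2} = 38809 - \frac{-25 - 2}{-4} = 38809 - \left(- \frac{1}{4}\right) \left(-27\right) = 38809 - \frac{27}{4} = \frac{155209}{4}$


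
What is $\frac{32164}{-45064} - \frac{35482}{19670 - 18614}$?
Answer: $- \frac{2373439}{69168} \approx -34.314$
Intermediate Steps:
$\frac{32164}{-45064} - \frac{35482}{19670 - 18614} = 32164 \left(- \frac{1}{45064}\right) - \frac{35482}{19670 - 18614} = - \frac{187}{262} - \frac{35482}{1056} = - \frac{187}{262} - \frac{17741}{528} = - \frac{2373439}{69168}$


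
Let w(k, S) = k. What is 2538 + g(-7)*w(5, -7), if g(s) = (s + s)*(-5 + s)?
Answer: 3378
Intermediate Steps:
g(s) = 2*s*(-5 + s) (g(s) = (2*s)*(-5 + s) = 2*s*(-5 + s))
2538 + g(-7)*w(5, -7) = 2538 + (2*(-7)*(-5 - 7))*5 = 2538 + (2*(-7)*(-12))*5 = 2538 + 168*5 = 2538 + 840 = 3378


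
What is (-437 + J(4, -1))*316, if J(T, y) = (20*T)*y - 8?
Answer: -165900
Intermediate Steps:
J(T, y) = -8 + 20*T*y (J(T, y) = 20*T*y - 8 = -8 + 20*T*y)
(-437 + J(4, -1))*316 = (-437 + (-8 + 20*4*(-1)))*316 = (-437 + (-8 - 80))*316 = (-437 - 88)*316 = -525*316 = -165900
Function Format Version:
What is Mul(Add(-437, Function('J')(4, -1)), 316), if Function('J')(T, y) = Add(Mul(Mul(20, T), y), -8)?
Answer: -165900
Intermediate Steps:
Function('J')(T, y) = Add(-8, Mul(20, T, y)) (Function('J')(T, y) = Add(Mul(20, T, y), -8) = Add(-8, Mul(20, T, y)))
Mul(Add(-437, Function('J')(4, -1)), 316) = Mul(Add(-437, Add(-8, Mul(20, 4, -1))), 316) = Mul(Add(-437, Add(-8, -80)), 316) = Mul(Add(-437, -88), 316) = Mul(-525, 316) = -165900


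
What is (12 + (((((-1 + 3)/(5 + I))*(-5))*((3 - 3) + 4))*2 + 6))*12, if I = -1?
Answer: -24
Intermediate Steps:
(12 + (((((-1 + 3)/(5 + I))*(-5))*((3 - 3) + 4))*2 + 6))*12 = (12 + (((((-1 + 3)/(5 - 1))*(-5))*((3 - 3) + 4))*2 + 6))*12 = (12 + ((((2/4)*(-5))*(0 + 4))*2 + 6))*12 = (12 + ((((2*(1/4))*(-5))*4)*2 + 6))*12 = (12 + ((((1/2)*(-5))*4)*2 + 6))*12 = (12 + (-5/2*4*2 + 6))*12 = (12 + (-10*2 + 6))*12 = (12 + (-20 + 6))*12 = (12 - 14)*12 = -2*12 = -24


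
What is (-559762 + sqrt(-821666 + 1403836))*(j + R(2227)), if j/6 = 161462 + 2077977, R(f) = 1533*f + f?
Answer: -9433586141224 + 16852852*sqrt(582170) ≈ -9.4207e+12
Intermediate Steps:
R(f) = 1534*f
j = 13436634 (j = 6*(161462 + 2077977) = 6*2239439 = 13436634)
(-559762 + sqrt(-821666 + 1403836))*(j + R(2227)) = (-559762 + sqrt(-821666 + 1403836))*(13436634 + 1534*2227) = (-559762 + sqrt(582170))*(13436634 + 3416218) = (-559762 + sqrt(582170))*16852852 = -9433586141224 + 16852852*sqrt(582170)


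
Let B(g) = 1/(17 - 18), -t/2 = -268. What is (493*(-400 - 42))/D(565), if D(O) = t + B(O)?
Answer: -217906/535 ≈ -407.30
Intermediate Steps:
t = 536 (t = -2*(-268) = 536)
B(g) = -1 (B(g) = 1/(-1) = -1)
D(O) = 535 (D(O) = 536 - 1 = 535)
(493*(-400 - 42))/D(565) = (493*(-400 - 42))/535 = (493*(-442))*(1/535) = -217906*1/535 = -217906/535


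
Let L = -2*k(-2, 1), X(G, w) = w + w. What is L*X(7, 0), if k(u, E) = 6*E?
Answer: 0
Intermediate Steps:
X(G, w) = 2*w
L = -12 ≈ -12.000
L*X(7, 0) = -24*0 = -12*0 = 0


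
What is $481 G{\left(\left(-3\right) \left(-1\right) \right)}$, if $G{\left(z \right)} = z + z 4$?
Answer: $7215$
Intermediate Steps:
$G{\left(z \right)} = 5 z$ ($G{\left(z \right)} = z + 4 z = 5 z$)
$481 G{\left(\left(-3\right) \left(-1\right) \right)} = 481 \cdot 5 \left(\left(-3\right) \left(-1\right)\right) = 481 \cdot 5 \cdot 3 = 481 \cdot 15 = 7215$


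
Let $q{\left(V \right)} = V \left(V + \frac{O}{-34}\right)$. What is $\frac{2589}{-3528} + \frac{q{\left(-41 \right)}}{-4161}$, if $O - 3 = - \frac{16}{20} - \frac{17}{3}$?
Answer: $- \frac{472845043}{415933560} \approx -1.1368$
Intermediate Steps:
$O = - \frac{52}{15}$ ($O = 3 - \left(\frac{4}{5} + \frac{17}{3}\right) = 3 - \frac{97}{15} = - \frac{52}{15} \approx -3.4667$)
$q{\left(V \right)} = V \left(\frac{26}{255} + V\right)$ ($q{\left(V \right)} = V \left(V - \frac{52}{15 \left(-34\right)}\right) = V \left(V - - \frac{26}{255}\right) = V \left(V + \frac{26}{255}\right) = V \left(\frac{26}{255} + V\right)$)
$\frac{2589}{-3528} + \frac{q{\left(-41 \right)}}{-4161} = \frac{2589}{-3528} + \frac{\frac{1}{255} \left(-41\right) \left(26 + 255 \left(-41\right)\right)}{-4161} = 2589 \left(- \frac{1}{3528}\right) + \frac{1}{255} \left(-41\right) \left(26 - 10455\right) \left(- \frac{1}{4161}\right) = - \frac{863}{1176} + \frac{1}{255} \left(-41\right) \left(-10429\right) \left(- \frac{1}{4161}\right) = - \frac{863}{1176} + \frac{427589}{255} \left(- \frac{1}{4161}\right) = - \frac{863}{1176} - \frac{427589}{1061055} = - \frac{472845043}{415933560}$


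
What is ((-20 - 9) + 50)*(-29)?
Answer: -609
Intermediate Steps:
((-20 - 9) + 50)*(-29) = (-29 + 50)*(-29) = 21*(-29) = -609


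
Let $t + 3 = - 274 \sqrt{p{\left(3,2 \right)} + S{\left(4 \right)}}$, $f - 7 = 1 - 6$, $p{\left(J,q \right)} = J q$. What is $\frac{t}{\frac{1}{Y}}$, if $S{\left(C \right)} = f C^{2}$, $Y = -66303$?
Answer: $198909 + 18167022 \sqrt{38} \approx 1.1219 \cdot 10^{8}$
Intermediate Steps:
$f = 2$ ($f = 7 + \left(1 - 6\right) = 7 - 5 = 2$)
$S{\left(C \right)} = 2 C^{2}$
$t = -3 - 274 \sqrt{38}$ ($t = -3 - 274 \sqrt{3 \cdot 2 + 2 \cdot 4^{2}} = -3 - 274 \sqrt{6 + 2 \cdot 16} = -3 - 274 \sqrt{6 + 32} = -3 - 274 \sqrt{38} \approx -1692.0$)
$\frac{t}{\frac{1}{Y}} = \frac{-3 - 274 \sqrt{38}}{\frac{1}{-66303}} = \frac{-3 - 274 \sqrt{38}}{- \frac{1}{66303}} = \left(-3 - 274 \sqrt{38}\right) \left(-66303\right) = 198909 + 18167022 \sqrt{38}$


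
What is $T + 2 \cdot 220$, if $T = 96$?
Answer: $536$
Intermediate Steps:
$T + 2 \cdot 220 = 96 + 2 \cdot 220 = 96 + 440 = 536$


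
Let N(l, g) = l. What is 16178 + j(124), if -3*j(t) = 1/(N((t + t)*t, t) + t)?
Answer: 1498535783/92628 ≈ 16178.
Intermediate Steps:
j(t) = -1/(3*(t + 2*t²)) (j(t) = -1/(3*((t + t)*t + t)) = -1/(3*((2*t)*t + t)) = -1/(3*(2*t² + t)) = -1/(3*(t + 2*t²)))
16178 + j(124) = 16178 - ⅓/(124*(1 + 2*124)) = 16178 - ⅓*1/124/(1 + 248) = 16178 - ⅓*1/124/249 = 16178 - ⅓*1/124*1/249 = 16178 - 1/92628 = 1498535783/92628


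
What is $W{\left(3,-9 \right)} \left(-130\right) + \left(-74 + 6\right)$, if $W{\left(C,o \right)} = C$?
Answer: $-458$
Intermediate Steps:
$W{\left(3,-9 \right)} \left(-130\right) + \left(-74 + 6\right) = 3 \left(-130\right) + \left(-74 + 6\right) = -390 - 68 = -458$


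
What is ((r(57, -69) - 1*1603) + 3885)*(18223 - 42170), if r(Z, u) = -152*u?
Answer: -305803190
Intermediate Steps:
((r(57, -69) - 1*1603) + 3885)*(18223 - 42170) = ((-152*(-69) - 1*1603) + 3885)*(18223 - 42170) = ((10488 - 1603) + 3885)*(-23947) = (8885 + 3885)*(-23947) = 12770*(-23947) = -305803190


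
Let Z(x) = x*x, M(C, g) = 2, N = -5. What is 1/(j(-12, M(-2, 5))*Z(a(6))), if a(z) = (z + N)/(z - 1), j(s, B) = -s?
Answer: 25/12 ≈ 2.0833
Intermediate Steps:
a(z) = (-5 + z)/(-1 + z) (a(z) = (z - 5)/(z - 1) = (-5 + z)/(-1 + z))
Z(x) = x²
1/(j(-12, M(-2, 5))*Z(a(6))) = 1/((-1*(-12))*((-5 + 6)/(-1 + 6))²) = 1/(12*(1/5)²) = 1/(12*((⅕)*1)²) = 1/(12*(⅕)²) = 1/(12*(1/25)) = 1/(12/25) = 25/12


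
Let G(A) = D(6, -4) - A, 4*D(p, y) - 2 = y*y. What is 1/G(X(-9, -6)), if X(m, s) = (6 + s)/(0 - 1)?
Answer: 2/9 ≈ 0.22222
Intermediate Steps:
D(p, y) = 1/2 + y**2/4 (D(p, y) = 1/2 + (y*y)/4 = 1/2 + y**2/4)
X(m, s) = -6 - s (X(m, s) = (6 + s)/(-1) = (6 + s)*(-1) = -6 - s)
G(A) = 9/2 - A (G(A) = (1/2 + (1/4)*(-4)**2) - A = (1/2 + (1/4)*16) - A = (1/2 + 4) - A = 9/2 - A)
1/G(X(-9, -6)) = 1/(9/2 - (-6 - 1*(-6))) = 1/(9/2 - (-6 + 6)) = 1/(9/2 - 1*0) = 1/(9/2 + 0) = 1/(9/2) = 2/9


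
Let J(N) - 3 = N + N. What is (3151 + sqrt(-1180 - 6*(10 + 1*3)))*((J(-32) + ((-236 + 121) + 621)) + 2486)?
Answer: 9235581 + 2931*I*sqrt(1258) ≈ 9.2356e+6 + 1.0396e+5*I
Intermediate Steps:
J(N) = 3 + 2*N (J(N) = 3 + (N + N) = 3 + 2*N)
(3151 + sqrt(-1180 - 6*(10 + 1*3)))*((J(-32) + ((-236 + 121) + 621)) + 2486) = (3151 + sqrt(-1180 - 6*(10 + 1*3)))*(((3 + 2*(-32)) + ((-236 + 121) + 621)) + 2486) = (3151 + sqrt(-1180 - 6*(10 + 3)))*(((3 - 64) + (-115 + 621)) + 2486) = (3151 + sqrt(-1180 - 6*13))*((-61 + 506) + 2486) = (3151 + sqrt(-1180 - 78))*(445 + 2486) = (3151 + sqrt(-1258))*2931 = (3151 + I*sqrt(1258))*2931 = 9235581 + 2931*I*sqrt(1258)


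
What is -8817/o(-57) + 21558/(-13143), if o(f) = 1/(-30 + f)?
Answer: 3360565913/4381 ≈ 7.6708e+5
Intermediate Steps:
-8817/o(-57) + 21558/(-13143) = -8817/(1/(-30 - 57)) + 21558/(-13143) = -8817/(1/(-87)) + 21558*(-1/13143) = -8817/(-1/87) - 7186/4381 = -8817*(-87) - 7186/4381 = 767079 - 7186/4381 = 3360565913/4381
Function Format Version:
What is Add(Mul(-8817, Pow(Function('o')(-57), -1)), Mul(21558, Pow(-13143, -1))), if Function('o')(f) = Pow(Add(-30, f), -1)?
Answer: Rational(3360565913, 4381) ≈ 7.6708e+5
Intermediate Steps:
Add(Mul(-8817, Pow(Function('o')(-57), -1)), Mul(21558, Pow(-13143, -1))) = Add(Mul(-8817, Pow(Pow(Add(-30, -57), -1), -1)), Mul(21558, Pow(-13143, -1))) = Add(Mul(-8817, Pow(Pow(-87, -1), -1)), Mul(21558, Rational(-1, 13143))) = Add(Mul(-8817, Pow(Rational(-1, 87), -1)), Rational(-7186, 4381)) = Add(Mul(-8817, -87), Rational(-7186, 4381)) = Add(767079, Rational(-7186, 4381)) = Rational(3360565913, 4381)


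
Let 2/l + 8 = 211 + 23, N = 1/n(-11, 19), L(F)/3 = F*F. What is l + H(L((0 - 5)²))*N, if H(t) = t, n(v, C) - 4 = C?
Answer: 211898/2599 ≈ 81.531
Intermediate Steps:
n(v, C) = 4 + C
L(F) = 3*F² (L(F) = 3*(F*F) = 3*F²)
N = 1/23 (N = 1/(4 + 19) = 1/23 ≈ 0.043478)
l = 1/113 (l = 2/(-8 + (211 + 23)) = 2/(-8 + 234) = 2/226 = 2*(1/226) = 1/113 ≈ 0.0088496)
l + H(L((0 - 5)²))*N = 1/113 + (3*((0 - 5)²)²)*(1/23) = 1/113 + (3*((-5)²)²)*(1/23) = 1/113 + (3*25²)*(1/23) = 1/113 + (3*625)*(1/23) = 1/113 + 1875*(1/23) = 1/113 + 1875/23 = 211898/2599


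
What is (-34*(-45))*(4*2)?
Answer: 12240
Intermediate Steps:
(-34*(-45))*(4*2) = 1530*8 = 12240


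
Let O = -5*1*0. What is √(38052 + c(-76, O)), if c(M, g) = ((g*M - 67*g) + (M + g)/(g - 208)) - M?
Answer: 5*√1030991/26 ≈ 195.26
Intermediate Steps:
O = 0 (O = -5*0 = 0)
c(M, g) = -M - 67*g + M*g + (M + g)/(-208 + g) (c(M, g) = ((M*g - 67*g) + (M + g)/(-208 + g)) - M = ((-67*g + M*g) + (M + g)/(-208 + g)) - M = (-67*g + M*g + (M + g)/(-208 + g)) - M = -M - 67*g + M*g + (M + g)/(-208 + g))
√(38052 + c(-76, O)) = √(38052 + (-67*0² + 209*(-76) + 13937*0 - 76*0² - 209*(-76)*0)/(-208 + 0)) = √(38052 + (-67*0 - 15884 + 0 - 76*0 + 0)/(-208)) = √(38052 - (0 - 15884 + 0 + 0 + 0)/208) = √(38052 - 1/208*(-15884)) = √(38052 + 3971/52) = √(1982675/52) = 5*√1030991/26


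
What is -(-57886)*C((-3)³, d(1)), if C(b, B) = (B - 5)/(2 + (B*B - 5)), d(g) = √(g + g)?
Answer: 289430 - 57886*√2 ≈ 2.0757e+5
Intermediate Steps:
d(g) = √2*√g (d(g) = √(2*g) = √2*√g)
C(b, B) = (-5 + B)/(-3 + B²) (C(b, B) = (-5 + B)/(2 + (B² - 5)) = (-5 + B)/(2 + (-5 + B²)) = (-5 + B)/(-3 + B²))
-(-57886)*C((-3)³, d(1)) = -(-57886)*(-5 + √2*√1)/(-3 + (√2*√1)²) = -(-57886)*(-5 + √2*1)/(-3 + (√2*1)²) = -(-57886)*(-5 + √2)/(-3 + (√2)²) = -(-57886)*(-5 + √2)/(-3 + 2) = -(-57886)*(-5 + √2)/(-1) = -(-57886)*(-(-5 + √2)) = -(-57886)*(5 - √2) = -(-289430 + 57886*√2) = 289430 - 57886*√2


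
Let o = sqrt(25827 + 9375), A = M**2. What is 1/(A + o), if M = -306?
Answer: 15606/1461277549 - sqrt(35202)/8767665294 ≈ 1.0658e-5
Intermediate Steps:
A = 93636 (A = (-306)**2 = 93636)
o = sqrt(35202) ≈ 187.62
1/(A + o) = 1/(93636 + sqrt(35202))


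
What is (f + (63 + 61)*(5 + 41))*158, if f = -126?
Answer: 881324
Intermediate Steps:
(f + (63 + 61)*(5 + 41))*158 = (-126 + (63 + 61)*(5 + 41))*158 = (-126 + 124*46)*158 = (-126 + 5704)*158 = 5578*158 = 881324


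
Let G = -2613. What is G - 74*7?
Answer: -3131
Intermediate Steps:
G - 74*7 = -2613 - 74*7 = -2613 - 1*518 = -2613 - 518 = -3131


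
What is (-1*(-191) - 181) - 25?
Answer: -15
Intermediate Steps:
(-1*(-191) - 181) - 25 = (191 - 181) - 25 = 10 - 25 = -15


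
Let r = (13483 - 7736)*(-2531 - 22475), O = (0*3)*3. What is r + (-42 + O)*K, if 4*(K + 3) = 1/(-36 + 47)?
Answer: -3161605853/22 ≈ -1.4371e+8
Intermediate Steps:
O = 0 (O = 0*3 = 0)
r = -143709482 (r = 5747*(-25006) = -143709482)
K = -131/44 (K = -3 + 1/(4*(-36 + 47)) = -3 + (1/4)/11 = -3 + (1/4)*(1/11) = -3 + 1/44 = -131/44 ≈ -2.9773)
r + (-42 + O)*K = -143709482 + (-42 + 0)*(-131/44) = -143709482 - 42*(-131/44) = -143709482 + 2751/22 = -3161605853/22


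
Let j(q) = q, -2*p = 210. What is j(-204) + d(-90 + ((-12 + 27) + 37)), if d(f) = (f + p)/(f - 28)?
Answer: -1211/6 ≈ -201.83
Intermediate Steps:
p = -105 (p = -½*210 = -105)
d(f) = (-105 + f)/(-28 + f) (d(f) = (f - 105)/(f - 28) = (-105 + f)/(-28 + f))
j(-204) + d(-90 + ((-12 + 27) + 37)) = -204 + (-105 + (-90 + ((-12 + 27) + 37)))/(-28 + (-90 + ((-12 + 27) + 37))) = -204 + (-105 + (-90 + (15 + 37)))/(-28 + (-90 + (15 + 37))) = -204 + (-105 + (-90 + 52))/(-28 + (-90 + 52)) = -204 + (-105 - 38)/(-28 - 38) = -204 - 143/(-66) = -204 - 1/66*(-143) = -204 + 13/6 = -1211/6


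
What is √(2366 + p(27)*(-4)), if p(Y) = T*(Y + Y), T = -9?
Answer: √4310 ≈ 65.651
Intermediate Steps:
p(Y) = -18*Y (p(Y) = -9*(Y + Y) = -18*Y)
√(2366 + p(27)*(-4)) = √(2366 - 18*27*(-4)) = √(2366 - 486*(-4)) = √(2366 + 1944) = √4310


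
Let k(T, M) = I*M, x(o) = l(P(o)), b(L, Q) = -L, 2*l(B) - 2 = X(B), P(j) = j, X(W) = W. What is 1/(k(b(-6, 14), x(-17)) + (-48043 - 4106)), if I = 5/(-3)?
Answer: -2/104273 ≈ -1.9180e-5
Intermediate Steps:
l(B) = 1 + B/2
I = -5/3 (I = 5*(-⅓) = -5/3 ≈ -1.6667)
x(o) = 1 + o/2
k(T, M) = -5*M/3
1/(k(b(-6, 14), x(-17)) + (-48043 - 4106)) = 1/(-5*(1 + (½)*(-17))/3 + (-48043 - 4106)) = 1/(-5*(1 - 17/2)/3 - 52149) = 1/(-5/3*(-15/2) - 52149) = 1/(25/2 - 52149) = 1/(-104273/2) = -2/104273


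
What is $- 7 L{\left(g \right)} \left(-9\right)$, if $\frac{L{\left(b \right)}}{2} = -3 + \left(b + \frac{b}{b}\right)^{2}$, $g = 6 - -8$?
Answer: $27972$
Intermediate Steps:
$g = 14$ ($g = 6 + 8 = 14$)
$L{\left(b \right)} = -6 + 2 \left(1 + b\right)^{2}$ ($L{\left(b \right)} = 2 \left(-3 + \left(b + \frac{b}{b}\right)^{2}\right) = 2 \left(-3 + \left(b + 1\right)^{2}\right) = 2 \left(-3 + \left(1 + b\right)^{2}\right) = -6 + 2 \left(1 + b\right)^{2}$)
$- 7 L{\left(g \right)} \left(-9\right) = - 7 \left(-6 + 2 \left(1 + 14\right)^{2}\right) \left(-9\right) = - 7 \left(-6 + 2 \cdot 15^{2}\right) \left(-9\right) = - 7 \left(-6 + 2 \cdot 225\right) \left(-9\right) = - 7 \left(-6 + 450\right) \left(-9\right) = \left(-7\right) 444 \left(-9\right) = \left(-3108\right) \left(-9\right) = 27972$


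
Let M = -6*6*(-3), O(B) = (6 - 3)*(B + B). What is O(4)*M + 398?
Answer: 2990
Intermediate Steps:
O(B) = 6*B (O(B) = 3*(2*B) = 6*B)
M = 108 (M = -36*(-3) = 108)
O(4)*M + 398 = (6*4)*108 + 398 = 24*108 + 398 = 2592 + 398 = 2990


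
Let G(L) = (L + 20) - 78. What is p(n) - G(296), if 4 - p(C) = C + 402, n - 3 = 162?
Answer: -801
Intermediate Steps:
n = 165 (n = 3 + 162 = 165)
G(L) = -58 + L (G(L) = (20 + L) - 78 = -58 + L)
p(C) = -398 - C (p(C) = 4 - (C + 402) = 4 - (402 + C) = 4 + (-402 - C) = -398 - C)
p(n) - G(296) = (-398 - 1*165) - (-58 + 296) = (-398 - 165) - 1*238 = -563 - 238 = -801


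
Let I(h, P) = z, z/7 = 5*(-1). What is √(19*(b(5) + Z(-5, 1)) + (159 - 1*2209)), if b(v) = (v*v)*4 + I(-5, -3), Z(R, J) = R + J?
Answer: 9*I*√11 ≈ 29.85*I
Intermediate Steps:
Z(R, J) = J + R
z = -35 (z = 7*(5*(-1)) = 7*(-5) = -35)
I(h, P) = -35
b(v) = -35 + 4*v² (b(v) = (v*v)*4 - 35 = v²*4 - 35 = 4*v² - 35 = -35 + 4*v²)
√(19*(b(5) + Z(-5, 1)) + (159 - 1*2209)) = √(19*((-35 + 4*5²) + (1 - 5)) + (159 - 1*2209)) = √(19*((-35 + 4*25) - 4) + (159 - 2209)) = √(19*((-35 + 100) - 4) - 2050) = √(19*(65 - 4) - 2050) = √(19*61 - 2050) = √(1159 - 2050) = √(-891) = 9*I*√11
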